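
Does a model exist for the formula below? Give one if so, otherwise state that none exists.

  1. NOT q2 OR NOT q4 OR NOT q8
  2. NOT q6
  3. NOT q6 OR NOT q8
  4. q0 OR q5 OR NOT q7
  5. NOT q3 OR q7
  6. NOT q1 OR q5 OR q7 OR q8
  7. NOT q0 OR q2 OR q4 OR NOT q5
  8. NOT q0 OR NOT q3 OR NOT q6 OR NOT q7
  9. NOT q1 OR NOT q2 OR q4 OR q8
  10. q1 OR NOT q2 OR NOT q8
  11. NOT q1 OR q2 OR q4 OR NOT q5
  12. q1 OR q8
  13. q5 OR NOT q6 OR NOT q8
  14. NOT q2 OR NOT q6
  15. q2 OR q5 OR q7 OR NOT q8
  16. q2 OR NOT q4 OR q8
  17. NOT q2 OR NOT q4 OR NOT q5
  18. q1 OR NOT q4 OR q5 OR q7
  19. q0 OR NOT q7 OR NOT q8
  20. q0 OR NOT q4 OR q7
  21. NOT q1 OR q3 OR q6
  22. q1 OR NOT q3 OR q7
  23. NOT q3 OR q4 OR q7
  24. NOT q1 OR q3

Unit clause (NOT q6) forces q6 = False.
Set q0 = True.
Set q1 = True.
  then (NOT q1 OR q3 OR q6) forces q3 = True.
  then (NOT q3 OR q7) forces q7 = True.
Set q2 = True.
Set q4 = True.
  then (NOT q2 OR NOT q4 OR NOT q8) forces q8 = False.
  then (NOT q2 OR NOT q4 OR NOT q5) forces q5 = False.
All clauses satisfied.

q0 = True, q1 = True, q2 = True, q3 = True, q4 = True, q5 = False, q6 = False, q7 = True, q8 = False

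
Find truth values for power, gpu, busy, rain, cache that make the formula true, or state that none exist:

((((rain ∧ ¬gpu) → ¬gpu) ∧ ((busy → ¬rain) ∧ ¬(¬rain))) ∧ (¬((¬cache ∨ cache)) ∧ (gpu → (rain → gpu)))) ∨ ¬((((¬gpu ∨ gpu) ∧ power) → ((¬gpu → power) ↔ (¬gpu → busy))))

power: True, gpu: False, busy: False, rain: True, cache: False

  ((((rain ∧ ¬gpu) → ¬gpu) ∧ ((busy → ¬rain) ∧ ¬(¬rain))) ∧ (¬((¬cache ∨ cache)) ∧ (gpu → (rain → gpu)))) ∨ ¬((((¬gpu ∨ gpu) ∧ power) → ((¬gpu → power) ↔ (¬gpu → busy)))) = True
    (((rain ∧ ¬gpu) → ¬gpu) ∧ ((busy → ¬rain) ∧ ¬(¬rain))) ∧ (¬((¬cache ∨ cache)) ∧ (gpu → (rain → gpu))) = False
      ((rain ∧ ¬gpu) → ¬gpu) ∧ ((busy → ¬rain) ∧ ¬(¬rain)) = True
        (rain ∧ ¬gpu) → ¬gpu = True
          rain ∧ ¬gpu = True
            ¬gpu = True
          ¬gpu = True
        (busy → ¬rain) ∧ ¬(¬rain) = True
          busy → ¬rain = True
            ¬rain = False
          ¬(¬rain) = True
            ¬rain = False
      ¬((¬cache ∨ cache)) ∧ (gpu → (rain → gpu)) = False
        ¬((¬cache ∨ cache)) = False
          ¬cache ∨ cache = True
            ¬cache = True
        gpu → (rain → gpu) = True
          rain → gpu = False
    ¬((((¬gpu ∨ gpu) ∧ power) → ((¬gpu → power) ↔ (¬gpu → busy)))) = True
      ((¬gpu ∨ gpu) ∧ power) → ((¬gpu → power) ↔ (¬gpu → busy)) = False
        (¬gpu ∨ gpu) ∧ power = True
          ¬gpu ∨ gpu = True
            ¬gpu = True
        (¬gpu → power) ↔ (¬gpu → busy) = False
          ¬gpu → power = True
            ¬gpu = True
          ¬gpu → busy = False
            ¬gpu = True
The formula evaluates to True.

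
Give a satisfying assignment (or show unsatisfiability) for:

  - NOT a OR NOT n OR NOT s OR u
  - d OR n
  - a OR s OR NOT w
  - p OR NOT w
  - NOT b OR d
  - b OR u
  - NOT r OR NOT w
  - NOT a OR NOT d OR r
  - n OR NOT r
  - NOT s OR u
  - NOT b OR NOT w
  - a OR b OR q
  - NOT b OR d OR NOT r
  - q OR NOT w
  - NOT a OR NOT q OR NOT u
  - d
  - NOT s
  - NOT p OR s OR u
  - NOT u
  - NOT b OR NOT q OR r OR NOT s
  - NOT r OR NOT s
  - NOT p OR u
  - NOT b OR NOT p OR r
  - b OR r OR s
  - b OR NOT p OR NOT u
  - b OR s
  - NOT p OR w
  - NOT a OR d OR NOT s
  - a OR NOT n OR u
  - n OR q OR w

d: True, w: False, u: False, a: False, r: False, p: False, q: True, b: True, s: False, n: False

Unit clause (d) forces d = True.
Unit clause (NOT s) forces s = False.
Unit clause (NOT u) forces u = False.
In (NOT p OR u) only NOT p is left, so p = False.
In (b OR s) only b is left, so b = True.
In (p OR NOT w) only NOT w is left, so w = False.
Set a = False.
  then (a OR NOT n OR u) forces n = False.
  then (n OR q OR w) forces q = True.
  then (n OR NOT r) forces r = False.
All clauses satisfied.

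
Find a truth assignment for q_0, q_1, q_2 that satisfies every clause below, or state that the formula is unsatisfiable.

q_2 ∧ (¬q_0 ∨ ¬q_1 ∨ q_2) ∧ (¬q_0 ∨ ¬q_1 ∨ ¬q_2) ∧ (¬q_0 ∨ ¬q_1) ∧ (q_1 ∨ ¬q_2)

q_0 = False, q_1 = True, q_2 = True

Unit clause (q_2) forces q_2 = True.
In (q_1 ∨ ¬q_2) only q_1 is left, so q_1 = True.
In (¬q_0 ∨ ¬q_1 ∨ ¬q_2) only ¬q_0 is left, so q_0 = False.
Check each clause:
  (q_2): q_2 holds.
  (¬q_0 ∨ ¬q_1 ∨ q_2): ¬q_0 holds.
  (¬q_0 ∨ ¬q_1 ∨ ¬q_2): ¬q_0 holds.
  (¬q_0 ∨ ¬q_1): ¬q_0 holds.
  (q_1 ∨ ¬q_2): q_1 holds.
All clauses satisfied.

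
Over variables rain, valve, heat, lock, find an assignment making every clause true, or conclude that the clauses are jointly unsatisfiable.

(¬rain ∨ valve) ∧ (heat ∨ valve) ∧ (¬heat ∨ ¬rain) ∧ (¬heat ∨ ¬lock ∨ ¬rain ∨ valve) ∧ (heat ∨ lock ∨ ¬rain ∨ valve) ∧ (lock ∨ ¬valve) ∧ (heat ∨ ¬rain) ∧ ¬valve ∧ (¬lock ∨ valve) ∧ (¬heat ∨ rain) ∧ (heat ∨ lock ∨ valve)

UNSATISFIABLE

Case valve = True:
  Clause (¬valve) is falsified — contradiction.
Case valve = False:
  (¬rain ∨ valve) forces rain = False.
  (heat ∨ valve) forces heat = True.
  Clause (¬heat ∨ rain) is falsified — contradiction.
Both cases fail, so the formula is unsatisfiable.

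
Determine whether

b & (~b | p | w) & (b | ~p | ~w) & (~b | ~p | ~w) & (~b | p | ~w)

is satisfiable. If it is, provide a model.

Unit clause (b) forces b = True.
Set p = True.
  then (~b | ~p | ~w) forces w = False.
Check each clause:
  (b): b holds.
  (~b | p | w): p holds.
  (b | ~p | ~w): b holds.
  (~b | ~p | ~w): ~w holds.
  (~b | p | ~w): p holds.
All clauses satisfied.

b = True; p = True; w = False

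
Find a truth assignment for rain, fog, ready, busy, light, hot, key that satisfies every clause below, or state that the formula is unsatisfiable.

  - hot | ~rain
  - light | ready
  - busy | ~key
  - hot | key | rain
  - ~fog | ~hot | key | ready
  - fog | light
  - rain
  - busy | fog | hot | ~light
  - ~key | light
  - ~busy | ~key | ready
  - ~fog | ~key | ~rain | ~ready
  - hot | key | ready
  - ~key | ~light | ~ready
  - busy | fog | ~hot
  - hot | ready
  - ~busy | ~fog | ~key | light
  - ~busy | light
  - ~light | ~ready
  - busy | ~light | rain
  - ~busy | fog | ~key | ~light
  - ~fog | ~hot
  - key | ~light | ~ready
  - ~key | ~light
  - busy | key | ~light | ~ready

rain = True; fog = False; ready = False; busy = True; light = True; hot = True; key = False

Unit clause (rain) forces rain = True.
In (hot | ~rain) only hot is left, so hot = True.
In (~fog | ~hot) only ~fog is left, so fog = False.
In (fog | light) only light is left, so light = True.
In (busy | fog | ~hot) only busy is left, so busy = True.
In (~light | ~ready) only ~ready is left, so ready = False.
In (~busy | fog | ~key | ~light) only ~key is left, so key = False.
All clauses satisfied.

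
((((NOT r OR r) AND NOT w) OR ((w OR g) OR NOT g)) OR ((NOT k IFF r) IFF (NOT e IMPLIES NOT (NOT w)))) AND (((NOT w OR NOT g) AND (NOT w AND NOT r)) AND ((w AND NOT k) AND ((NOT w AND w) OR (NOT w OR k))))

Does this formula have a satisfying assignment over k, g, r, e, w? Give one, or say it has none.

Unsatisfiable

Case w = True: the conjunct NOT w is False.
Case w = False: the conjunct w is False.
Both cases fail — unsatisfiable.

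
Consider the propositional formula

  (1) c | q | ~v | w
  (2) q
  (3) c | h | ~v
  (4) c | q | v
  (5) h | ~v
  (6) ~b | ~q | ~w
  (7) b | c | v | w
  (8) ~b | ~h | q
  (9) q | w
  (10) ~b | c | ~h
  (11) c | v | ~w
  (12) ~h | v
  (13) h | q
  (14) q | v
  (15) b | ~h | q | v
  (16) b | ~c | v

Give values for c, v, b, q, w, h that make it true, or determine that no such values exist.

c=F, v=T, b=F, q=T, w=F, h=T

Unit clause (q) forces q = True.
Set c = False.
Set v = True.
  then (c | h | ~v) forces h = True.
  then (~b | c | ~h) forces b = False.
Set w = False.
All clauses satisfied.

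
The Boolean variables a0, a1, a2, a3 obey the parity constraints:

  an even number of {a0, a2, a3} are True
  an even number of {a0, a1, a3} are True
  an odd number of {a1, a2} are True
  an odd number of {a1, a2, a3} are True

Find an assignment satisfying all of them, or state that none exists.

Adding constraints 1, 2, 3 mod 2: every variable appears an even number of times on the left, so the left side is 0.
But the right sides sum to 1 (mod 2). 0 ≠ 1 — the system is inconsistent.

Unsatisfiable — no assignment works.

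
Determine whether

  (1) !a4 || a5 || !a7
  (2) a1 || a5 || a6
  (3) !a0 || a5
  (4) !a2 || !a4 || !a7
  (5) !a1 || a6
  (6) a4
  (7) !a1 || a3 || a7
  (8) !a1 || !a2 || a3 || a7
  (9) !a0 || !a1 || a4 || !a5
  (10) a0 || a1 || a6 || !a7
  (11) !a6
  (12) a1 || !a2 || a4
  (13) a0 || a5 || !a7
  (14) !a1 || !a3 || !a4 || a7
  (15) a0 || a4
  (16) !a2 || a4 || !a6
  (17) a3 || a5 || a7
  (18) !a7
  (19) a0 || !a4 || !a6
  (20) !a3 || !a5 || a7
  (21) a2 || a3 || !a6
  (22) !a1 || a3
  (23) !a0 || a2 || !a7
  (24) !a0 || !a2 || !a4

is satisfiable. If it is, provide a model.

Unit clause (a4) forces a4 = True.
Unit clause (!a6) forces a6 = False.
Unit clause (!a7) forces a7 = False.
In (!a1 || a6) only !a1 is left, so a1 = False.
In (a1 || a5 || a6) only a5 is left, so a5 = True.
In (!a3 || !a5 || a7) only !a3 is left, so a3 = False.
Set a0 = False.
Set a2 = False.
All clauses satisfied.

a0: False, a1: False, a2: False, a3: False, a4: True, a5: True, a6: False, a7: False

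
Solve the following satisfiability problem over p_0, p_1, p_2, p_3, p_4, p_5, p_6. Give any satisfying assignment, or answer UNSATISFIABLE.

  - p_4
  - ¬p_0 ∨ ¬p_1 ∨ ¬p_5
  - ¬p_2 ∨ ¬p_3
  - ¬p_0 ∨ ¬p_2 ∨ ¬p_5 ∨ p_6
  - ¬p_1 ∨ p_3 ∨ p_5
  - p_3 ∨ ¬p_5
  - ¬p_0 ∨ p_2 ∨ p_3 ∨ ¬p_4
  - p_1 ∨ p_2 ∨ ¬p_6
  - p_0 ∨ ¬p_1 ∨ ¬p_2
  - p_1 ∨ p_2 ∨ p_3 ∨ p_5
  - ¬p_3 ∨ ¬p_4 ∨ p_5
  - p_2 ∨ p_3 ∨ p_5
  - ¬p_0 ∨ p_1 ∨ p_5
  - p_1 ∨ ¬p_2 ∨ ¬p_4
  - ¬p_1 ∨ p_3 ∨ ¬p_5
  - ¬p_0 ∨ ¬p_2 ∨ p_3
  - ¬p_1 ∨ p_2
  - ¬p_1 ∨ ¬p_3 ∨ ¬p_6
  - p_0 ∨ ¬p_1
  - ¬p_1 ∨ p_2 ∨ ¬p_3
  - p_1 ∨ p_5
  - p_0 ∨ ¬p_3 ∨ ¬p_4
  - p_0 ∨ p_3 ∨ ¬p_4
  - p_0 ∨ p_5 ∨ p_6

p_0 = True; p_1 = False; p_2 = False; p_3 = True; p_4 = True; p_5 = True; p_6 = False

Unit clause (p_4) forces p_4 = True.
Set p_0 = True.
Try p_1 = True:
  (¬p_0 ∨ ¬p_1 ∨ ¬p_5) forces p_5 = False.
  (¬p_1 ∨ p_3 ∨ p_5) forces p_3 = True.
  clause (¬p_3 ∨ ¬p_4 ∨ p_5) is falsified — backtrack.
So p_1 = False.
  then (¬p_0 ∨ p_1 ∨ p_5) forces p_5 = True.
  then (p_1 ∨ ¬p_2 ∨ ¬p_4) forces p_2 = False.
  then (p_3 ∨ ¬p_5) forces p_3 = True.
  then (p_1 ∨ p_2 ∨ ¬p_6) forces p_6 = False.
All clauses satisfied.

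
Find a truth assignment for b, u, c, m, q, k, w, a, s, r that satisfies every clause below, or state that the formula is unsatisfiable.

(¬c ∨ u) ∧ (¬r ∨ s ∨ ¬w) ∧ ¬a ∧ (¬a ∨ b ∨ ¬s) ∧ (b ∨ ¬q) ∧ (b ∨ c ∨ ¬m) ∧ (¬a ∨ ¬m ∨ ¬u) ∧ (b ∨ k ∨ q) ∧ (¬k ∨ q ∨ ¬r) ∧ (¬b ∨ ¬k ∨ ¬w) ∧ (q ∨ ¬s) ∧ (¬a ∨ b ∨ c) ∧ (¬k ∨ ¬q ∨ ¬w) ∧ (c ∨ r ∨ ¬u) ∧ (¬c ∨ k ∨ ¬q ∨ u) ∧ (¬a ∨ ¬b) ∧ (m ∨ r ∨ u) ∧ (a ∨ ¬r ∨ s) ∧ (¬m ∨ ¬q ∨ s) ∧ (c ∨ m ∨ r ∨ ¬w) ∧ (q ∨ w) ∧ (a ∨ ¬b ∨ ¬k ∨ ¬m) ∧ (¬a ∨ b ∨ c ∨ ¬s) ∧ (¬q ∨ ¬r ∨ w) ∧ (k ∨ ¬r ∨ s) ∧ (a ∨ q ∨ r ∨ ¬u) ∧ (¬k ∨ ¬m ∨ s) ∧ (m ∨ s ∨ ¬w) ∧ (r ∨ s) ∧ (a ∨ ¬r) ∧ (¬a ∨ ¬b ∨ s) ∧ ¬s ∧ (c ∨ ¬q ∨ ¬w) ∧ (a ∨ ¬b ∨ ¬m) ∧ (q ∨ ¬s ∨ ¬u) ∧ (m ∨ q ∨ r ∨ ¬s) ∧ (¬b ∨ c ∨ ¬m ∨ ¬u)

Case a = True:
  Clause (¬a) is falsified — contradiction.
Case a = False:
  (a ∨ ¬r) forces r = False.
  (r ∨ s) forces s = True.
  Clause (¬s) is falsified — contradiction.
Both cases fail, so the formula is unsatisfiable.

Unsatisfiable — no assignment works.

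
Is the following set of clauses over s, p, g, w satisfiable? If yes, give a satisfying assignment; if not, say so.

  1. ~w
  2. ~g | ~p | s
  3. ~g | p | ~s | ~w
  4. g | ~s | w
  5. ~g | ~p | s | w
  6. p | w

Unit clause (~w) forces w = False.
In (p | w) only p is left, so p = True.
Set s = False.
  then (~g | ~p | s) forces g = False.
Check each clause:
  (~w): ~w holds.
  (~g | ~p | s): ~g holds.
  (~g | p | ~s | ~w): ~g holds.
  (g | ~s | w): ~s holds.
  (~g | ~p | s | w): ~g holds.
  (p | w): p holds.
All clauses satisfied.

s=F, p=T, g=F, w=F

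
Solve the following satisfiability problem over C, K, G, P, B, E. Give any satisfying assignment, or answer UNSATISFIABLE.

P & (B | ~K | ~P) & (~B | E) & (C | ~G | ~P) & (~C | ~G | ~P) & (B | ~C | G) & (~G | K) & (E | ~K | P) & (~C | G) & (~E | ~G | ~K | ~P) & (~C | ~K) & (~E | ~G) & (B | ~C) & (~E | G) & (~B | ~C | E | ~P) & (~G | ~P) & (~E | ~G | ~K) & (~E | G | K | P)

C = False, K = False, G = False, P = True, B = False, E = False

Unit clause (P) forces P = True.
In (~G | ~P) only ~G is left, so G = False.
In (~C | G) only ~C is left, so C = False.
In (~E | G) only ~E is left, so E = False.
In (~B | E) only ~B is left, so B = False.
In (B | ~K | ~P) only ~K is left, so K = False.
All clauses satisfied.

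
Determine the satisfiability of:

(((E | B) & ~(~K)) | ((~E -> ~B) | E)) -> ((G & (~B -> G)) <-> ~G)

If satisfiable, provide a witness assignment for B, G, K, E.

B = True, G = False, K = False, E = False

  (((E | B) & ~(~K)) | ((~E -> ~B) | E)) -> ((G & (~B -> G)) <-> ~G) = True
    ((E | B) & ~(~K)) | ((~E -> ~B) | E) = False
      (E | B) & ~(~K) = False
        E | B = True
        ~(~K) = False
          ~K = True
      (~E -> ~B) | E = False
        ~E -> ~B = False
          ~E = True
          ~B = False
    (G & (~B -> G)) <-> ~G = False
      G & (~B -> G) = False
        ~B -> G = True
          ~B = False
      ~G = True
The formula evaluates to True.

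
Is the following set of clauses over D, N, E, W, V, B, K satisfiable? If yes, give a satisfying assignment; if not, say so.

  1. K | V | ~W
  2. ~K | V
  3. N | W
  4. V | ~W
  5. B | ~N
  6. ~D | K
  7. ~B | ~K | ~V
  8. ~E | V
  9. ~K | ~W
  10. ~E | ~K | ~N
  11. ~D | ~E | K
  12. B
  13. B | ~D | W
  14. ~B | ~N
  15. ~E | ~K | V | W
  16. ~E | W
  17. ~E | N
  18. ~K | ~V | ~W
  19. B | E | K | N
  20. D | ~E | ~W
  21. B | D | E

D = False, N = False, E = False, W = True, V = True, B = True, K = False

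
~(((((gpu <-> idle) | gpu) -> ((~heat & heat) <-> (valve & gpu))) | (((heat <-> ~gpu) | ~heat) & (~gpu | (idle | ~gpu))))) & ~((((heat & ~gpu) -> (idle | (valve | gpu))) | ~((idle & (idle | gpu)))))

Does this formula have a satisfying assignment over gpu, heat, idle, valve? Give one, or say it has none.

The conjunct ~((((heat & ~gpu) -> (idle | (valve | gpu))) | ~((idle & (idle | gpu))))) is unsatisfiable on its own:
  idle = True: this becomes ~((True | False)) = False.
  idle = False: this becomes ~((((heat & ~gpu) -> (valve | gpu)) | True)) = False.
So the whole conjunction is unsatisfiable.

UNSATISFIABLE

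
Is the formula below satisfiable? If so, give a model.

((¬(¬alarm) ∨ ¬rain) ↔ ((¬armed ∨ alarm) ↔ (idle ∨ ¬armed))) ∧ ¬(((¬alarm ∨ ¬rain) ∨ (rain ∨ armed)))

The formula is unsatisfiable.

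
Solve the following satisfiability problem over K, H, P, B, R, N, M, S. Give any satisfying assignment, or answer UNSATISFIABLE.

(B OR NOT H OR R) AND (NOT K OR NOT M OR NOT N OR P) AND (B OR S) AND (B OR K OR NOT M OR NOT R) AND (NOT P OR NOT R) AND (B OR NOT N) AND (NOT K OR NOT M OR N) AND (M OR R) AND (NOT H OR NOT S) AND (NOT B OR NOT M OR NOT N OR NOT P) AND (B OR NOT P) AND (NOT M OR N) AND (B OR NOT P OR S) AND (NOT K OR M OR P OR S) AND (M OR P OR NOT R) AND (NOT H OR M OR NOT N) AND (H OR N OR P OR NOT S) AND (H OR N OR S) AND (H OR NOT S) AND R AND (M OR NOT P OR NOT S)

K = False; H = False; P = False; B = True; R = True; N = True; M = True; S = False

Unit clause (R) forces R = True.
In (NOT P OR NOT R) only NOT P is left, so P = False.
In (M OR P OR NOT R) only M is left, so M = True.
In (NOT M OR N) only N is left, so N = True.
In (NOT K OR NOT M OR NOT N OR P) only NOT K is left, so K = False.
In (B OR K OR NOT M OR NOT R) only B is left, so B = True.
Set H = False.
  then (H OR NOT S) forces S = False.
All clauses satisfied.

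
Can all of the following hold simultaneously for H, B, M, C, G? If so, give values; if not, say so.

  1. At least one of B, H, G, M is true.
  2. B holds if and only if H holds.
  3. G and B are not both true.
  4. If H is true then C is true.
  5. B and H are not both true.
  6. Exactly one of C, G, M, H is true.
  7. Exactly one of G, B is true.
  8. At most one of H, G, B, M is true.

H = False, B = False, M = False, C = False, G = True

  (1) {B, H, G, M}: 1 true — at least one ✓
  (2) B=F, H=F — same ✓
  (3) G=T, B=F — not both ✓
  (4) H=F ⇒ C: vacuous ✓
  (5) B=F, H=F — not both ✓
  (6) {C, G, M, H}: 1 true — exactly one ✓
  (7) {G, B}: 1 true — exactly one ✓
  (8) {H, G, B, M}: 1 true — at most one ✓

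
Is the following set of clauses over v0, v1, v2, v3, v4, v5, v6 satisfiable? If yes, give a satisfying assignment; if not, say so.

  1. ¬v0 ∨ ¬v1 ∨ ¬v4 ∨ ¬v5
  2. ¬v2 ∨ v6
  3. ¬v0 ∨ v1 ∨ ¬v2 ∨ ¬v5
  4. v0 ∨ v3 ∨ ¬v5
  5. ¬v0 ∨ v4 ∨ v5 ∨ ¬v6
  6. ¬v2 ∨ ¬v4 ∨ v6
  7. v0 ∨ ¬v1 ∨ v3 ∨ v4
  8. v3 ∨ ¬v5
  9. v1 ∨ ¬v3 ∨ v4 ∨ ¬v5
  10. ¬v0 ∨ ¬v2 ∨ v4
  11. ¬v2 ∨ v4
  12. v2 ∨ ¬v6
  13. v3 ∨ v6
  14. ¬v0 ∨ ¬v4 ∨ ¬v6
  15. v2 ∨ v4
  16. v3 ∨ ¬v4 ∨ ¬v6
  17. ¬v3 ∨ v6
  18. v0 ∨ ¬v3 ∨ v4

v0=F, v1=T, v2=T, v3=T, v4=T, v5=T, v6=T

Set v0 = False.
Set v1 = True.
Try v2 = False:
  (v2 ∨ ¬v6) forces v6 = False.
  (v3 ∨ v6) forces v3 = True.
  clause (¬v3 ∨ v6) is falsified — backtrack.
So v2 = True.
  then (¬v2 ∨ v6) forces v6 = True.
  then (¬v2 ∨ v4) forces v4 = True.
  then (v3 ∨ ¬v4 ∨ ¬v6) forces v3 = True.
Set v5 = True.
All clauses satisfied.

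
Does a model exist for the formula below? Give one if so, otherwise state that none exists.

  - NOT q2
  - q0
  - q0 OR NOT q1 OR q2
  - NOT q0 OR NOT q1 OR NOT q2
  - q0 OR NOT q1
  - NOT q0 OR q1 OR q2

q0 = True; q1 = True; q2 = False

Unit clause (NOT q2) forces q2 = False.
Unit clause (q0) forces q0 = True.
In (NOT q0 OR q1 OR q2) only q1 is left, so q1 = True.
Check each clause:
  (NOT q2): NOT q2 holds.
  (q0): q0 holds.
  (q0 OR NOT q1 OR q2): q0 holds.
  (NOT q0 OR NOT q1 OR NOT q2): NOT q2 holds.
  (q0 OR NOT q1): q0 holds.
  (NOT q0 OR q1 OR q2): q1 holds.
All clauses satisfied.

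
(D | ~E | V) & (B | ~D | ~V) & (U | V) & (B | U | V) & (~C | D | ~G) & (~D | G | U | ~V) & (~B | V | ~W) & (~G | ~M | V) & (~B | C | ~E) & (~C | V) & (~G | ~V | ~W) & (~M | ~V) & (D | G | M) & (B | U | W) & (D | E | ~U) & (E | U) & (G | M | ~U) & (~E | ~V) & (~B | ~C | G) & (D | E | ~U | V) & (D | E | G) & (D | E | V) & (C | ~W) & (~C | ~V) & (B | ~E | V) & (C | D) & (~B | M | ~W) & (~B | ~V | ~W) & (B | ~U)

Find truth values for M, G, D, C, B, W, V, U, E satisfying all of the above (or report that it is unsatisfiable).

Set M = False.
Try G = False:
  (D | G | M) forces D = True.
  (G | M | ~U) forces U = False.
  (U | V) forces V = True.
  clause (~D | G | U | ~V) is falsified — backtrack.
So G = True.
Set D = True.
Try C = True:
  (~C | V) forces V = True.
  clause (~C | ~V) is falsified — backtrack.
So C = False.
  then (C | ~W) forces W = False.
Set B = True.
  then (~B | C | ~E) forces E = False.
  then (E | U) forces U = True.
Set V = True.
All clauses satisfied.

M=F; G=T; D=T; C=F; B=T; W=F; V=T; U=T; E=F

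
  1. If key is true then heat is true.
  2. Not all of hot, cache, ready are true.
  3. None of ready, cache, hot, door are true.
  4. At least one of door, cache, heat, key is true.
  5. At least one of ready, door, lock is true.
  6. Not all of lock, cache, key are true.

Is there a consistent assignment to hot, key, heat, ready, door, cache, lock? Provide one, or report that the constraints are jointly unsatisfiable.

hot = False, key = True, heat = True, ready = False, door = False, cache = False, lock = True

  (1) key=T ⇒ heat: T ✓
  (2) {hot, cache, ready}: 0/3 true — not all ✓
  (3) {ready, cache, hot, door}: 0 true — none ✓
  (4) {door, cache, heat, key}: 2 true — at least one ✓
  (5) {ready, door, lock}: 1 true — at least one ✓
  (6) {lock, cache, key}: 2/3 true — not all ✓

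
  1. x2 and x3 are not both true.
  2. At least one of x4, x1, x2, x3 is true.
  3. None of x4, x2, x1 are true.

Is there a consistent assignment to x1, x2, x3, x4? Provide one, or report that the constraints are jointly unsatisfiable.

x1: False; x2: False; x3: True; x4: False

  (1) x2=F, x3=T — not both ✓
  (2) {x4, x1, x2, x3}: 1 true — at least one ✓
  (3) {x4, x2, x1}: 0 true — none ✓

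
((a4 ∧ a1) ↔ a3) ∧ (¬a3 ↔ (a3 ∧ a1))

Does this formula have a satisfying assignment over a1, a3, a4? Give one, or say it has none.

Case a3 = True: the formula simplifies to (a4 ∧ a1) ∧ ¬a1.
  a1 = True: the conjunct ¬a1 is False.
  a1 = False: the conjunct a1 is False.
Case a3 = False: the conjunct ¬a3 ↔ (a3 ∧ a1) becomes ¬False ↔ (False ∧ a1) = False.
Both cases fail — unsatisfiable.

No satisfying assignment exists.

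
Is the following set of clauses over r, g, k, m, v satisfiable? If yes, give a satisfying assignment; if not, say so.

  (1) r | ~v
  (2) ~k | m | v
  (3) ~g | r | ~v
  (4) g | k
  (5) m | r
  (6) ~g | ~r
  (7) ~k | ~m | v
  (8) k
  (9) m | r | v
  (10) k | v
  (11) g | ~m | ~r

r = True, g = False, k = True, m = False, v = True

Unit clause (k) forces k = True.
Try r = False:
  (r | ~v) forces v = False.
  (~k | m | v) forces m = True.
  clause (~k | ~m | v) is falsified — backtrack.
So r = True.
  then (~g | ~r) forces g = False.
  then (g | ~m | ~r) forces m = False.
  then (~k | m | v) forces v = True.
All clauses satisfied.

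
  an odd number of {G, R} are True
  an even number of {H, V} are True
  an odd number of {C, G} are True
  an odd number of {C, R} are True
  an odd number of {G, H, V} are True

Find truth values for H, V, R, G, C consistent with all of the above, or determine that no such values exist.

Unsatisfiable — no assignment works.

Adding constraints 1, 3, 4 mod 2: every variable appears an even number of times on the left, so the left side is 0.
But the right sides sum to 1 (mod 2). 0 ≠ 1 — the system is inconsistent.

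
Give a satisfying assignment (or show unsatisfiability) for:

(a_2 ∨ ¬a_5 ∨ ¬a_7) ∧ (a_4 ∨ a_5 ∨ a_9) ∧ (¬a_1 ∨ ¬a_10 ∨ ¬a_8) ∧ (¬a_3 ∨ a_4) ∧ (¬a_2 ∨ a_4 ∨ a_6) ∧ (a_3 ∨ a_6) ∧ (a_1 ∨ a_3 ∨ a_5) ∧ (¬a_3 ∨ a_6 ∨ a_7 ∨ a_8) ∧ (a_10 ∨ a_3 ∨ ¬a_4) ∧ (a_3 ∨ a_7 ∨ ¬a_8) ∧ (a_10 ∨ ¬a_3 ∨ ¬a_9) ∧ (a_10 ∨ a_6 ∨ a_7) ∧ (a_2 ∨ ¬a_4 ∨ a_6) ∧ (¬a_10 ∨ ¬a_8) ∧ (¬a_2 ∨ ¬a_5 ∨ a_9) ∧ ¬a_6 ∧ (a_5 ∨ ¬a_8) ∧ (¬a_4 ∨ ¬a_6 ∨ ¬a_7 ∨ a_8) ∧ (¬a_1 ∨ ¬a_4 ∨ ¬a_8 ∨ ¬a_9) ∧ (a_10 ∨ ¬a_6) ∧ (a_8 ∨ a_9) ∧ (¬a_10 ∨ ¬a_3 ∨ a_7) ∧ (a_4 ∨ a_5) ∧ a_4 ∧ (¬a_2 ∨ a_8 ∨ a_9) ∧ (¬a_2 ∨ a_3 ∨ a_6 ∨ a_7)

Unit clause (¬a_6) forces a_6 = False.
Unit clause (a_4) forces a_4 = True.
In (a_3 ∨ a_6) only a_3 is left, so a_3 = True.
In (a_2 ∨ ¬a_4 ∨ a_6) only a_2 is left, so a_2 = True.
Set a_1 = False.
Set a_5 = False.
  then (a_5 ∨ ¬a_8) forces a_8 = False.
  then (a_8 ∨ a_9) forces a_9 = True.
  then (¬a_3 ∨ a_6 ∨ a_7 ∨ a_8) forces a_7 = True.
  then (a_10 ∨ ¬a_3 ∨ ¬a_9) forces a_10 = True.
All clauses satisfied.

a_1 = False, a_2 = True, a_3 = True, a_4 = True, a_5 = False, a_6 = False, a_7 = True, a_8 = False, a_9 = True, a_10 = True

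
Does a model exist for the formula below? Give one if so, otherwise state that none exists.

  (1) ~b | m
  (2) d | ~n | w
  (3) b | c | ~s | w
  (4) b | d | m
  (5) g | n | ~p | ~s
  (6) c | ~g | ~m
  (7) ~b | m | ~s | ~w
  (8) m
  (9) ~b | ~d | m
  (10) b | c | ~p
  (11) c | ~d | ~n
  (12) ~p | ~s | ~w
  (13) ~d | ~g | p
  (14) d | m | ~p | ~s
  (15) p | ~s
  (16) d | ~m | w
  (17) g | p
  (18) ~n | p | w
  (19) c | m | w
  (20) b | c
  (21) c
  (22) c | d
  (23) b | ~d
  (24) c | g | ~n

g: True; n: False; m: True; c: True; p: True; d: False; s: False; w: True; b: True

Unit clause (m) forces m = True.
Unit clause (c) forces c = True.
Set g = True.
Set n = False.
Set p = True.
Set d = False.
  then (d | ~m | w) forces w = True.
  then (~p | ~s | ~w) forces s = False.
Set b = True.
All clauses satisfied.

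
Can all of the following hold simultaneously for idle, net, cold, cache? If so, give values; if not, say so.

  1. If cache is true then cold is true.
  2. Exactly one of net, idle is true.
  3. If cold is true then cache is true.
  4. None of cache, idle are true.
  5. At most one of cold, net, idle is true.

idle = False, net = True, cold = False, cache = False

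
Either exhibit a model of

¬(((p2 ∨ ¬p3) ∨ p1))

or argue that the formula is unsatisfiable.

p1=F, p2=F, p3=T

  ¬(((p2 ∨ ¬p3) ∨ p1)) = True
    (p2 ∨ ¬p3) ∨ p1 = False
      p2 ∨ ¬p3 = False
        ¬p3 = False
The formula evaluates to True.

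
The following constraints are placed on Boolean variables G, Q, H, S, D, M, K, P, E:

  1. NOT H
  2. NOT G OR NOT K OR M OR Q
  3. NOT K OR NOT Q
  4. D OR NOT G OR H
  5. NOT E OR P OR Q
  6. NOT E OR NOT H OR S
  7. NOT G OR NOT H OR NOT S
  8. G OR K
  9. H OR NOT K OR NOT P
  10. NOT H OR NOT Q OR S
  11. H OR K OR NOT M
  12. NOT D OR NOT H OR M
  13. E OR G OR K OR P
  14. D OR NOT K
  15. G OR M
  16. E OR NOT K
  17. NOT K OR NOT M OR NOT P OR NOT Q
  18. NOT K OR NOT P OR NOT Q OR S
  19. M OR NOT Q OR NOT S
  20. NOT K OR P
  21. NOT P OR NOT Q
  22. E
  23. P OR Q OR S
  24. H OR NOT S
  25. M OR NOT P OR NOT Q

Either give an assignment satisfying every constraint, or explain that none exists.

G = True; Q = True; H = False; S = False; D = True; M = False; K = False; P = False; E = True

Unit clause (NOT H) forces H = False.
Unit clause (E) forces E = True.
In (H OR NOT S) only NOT S is left, so S = False.
Try G = False:
  (G OR K) forces K = True.
  (NOT K OR NOT Q) forces Q = False.
  (NOT E OR P OR Q) forces P = True.
  clause (H OR NOT K OR NOT P) is falsified — backtrack.
So G = True.
  then (D OR NOT G OR H) forces D = True.
Set Q = True.
  then (NOT K OR NOT Q) forces K = False.
  then (H OR K OR NOT M) forces M = False.
  then (NOT P OR NOT Q) forces P = False.
All clauses satisfied.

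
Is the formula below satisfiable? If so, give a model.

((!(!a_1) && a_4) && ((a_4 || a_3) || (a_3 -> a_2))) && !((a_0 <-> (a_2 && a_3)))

a_0 = False; a_1 = True; a_2 = True; a_3 = True; a_4 = True

  (!(!a_1) && a_4) && ((a_4 || a_3) || (a_3 -> a_2)) = True
    !(!a_1) && a_4 = True
      !(!a_1) = True
        !a_1 = False
    (a_4 || a_3) || (a_3 -> a_2) = True
      a_4 || a_3 = True
      a_3 -> a_2 = True
  !((a_0 <-> (a_2 && a_3))) = True
    a_0 <-> (a_2 && a_3) = False
      a_2 && a_3 = True
Both conjuncts True, so the formula holds.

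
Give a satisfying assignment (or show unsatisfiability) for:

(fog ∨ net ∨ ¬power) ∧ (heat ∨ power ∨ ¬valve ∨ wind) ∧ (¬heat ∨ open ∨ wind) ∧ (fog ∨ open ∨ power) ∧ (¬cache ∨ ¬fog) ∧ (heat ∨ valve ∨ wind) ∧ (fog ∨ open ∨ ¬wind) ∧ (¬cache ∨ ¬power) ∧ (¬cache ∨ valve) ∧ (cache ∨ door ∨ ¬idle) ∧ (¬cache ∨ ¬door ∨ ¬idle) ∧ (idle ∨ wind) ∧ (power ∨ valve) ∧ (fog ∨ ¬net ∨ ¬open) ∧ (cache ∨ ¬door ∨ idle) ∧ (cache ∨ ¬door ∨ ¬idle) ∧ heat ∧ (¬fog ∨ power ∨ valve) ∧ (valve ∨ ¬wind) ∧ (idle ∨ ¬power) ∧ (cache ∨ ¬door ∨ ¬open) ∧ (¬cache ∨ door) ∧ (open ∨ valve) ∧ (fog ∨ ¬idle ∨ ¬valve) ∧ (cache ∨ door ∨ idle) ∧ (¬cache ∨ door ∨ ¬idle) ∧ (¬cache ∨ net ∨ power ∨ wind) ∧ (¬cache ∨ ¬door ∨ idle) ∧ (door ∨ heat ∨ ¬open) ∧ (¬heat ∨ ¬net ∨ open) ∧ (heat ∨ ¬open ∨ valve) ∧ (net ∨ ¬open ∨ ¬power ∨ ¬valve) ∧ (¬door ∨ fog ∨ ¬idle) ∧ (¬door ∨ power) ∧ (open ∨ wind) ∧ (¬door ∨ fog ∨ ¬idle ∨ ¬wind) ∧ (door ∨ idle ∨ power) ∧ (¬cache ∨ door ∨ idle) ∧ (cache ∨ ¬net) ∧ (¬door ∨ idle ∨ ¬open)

Unsatisfiable — no assignment works.

Case door = True:
  (heat) forces heat = True.
  (¬door ∨ power) forces power = True.
  (¬cache ∨ ¬power) forces cache = False.
  (cache ∨ ¬door ∨ idle) forces idle = True.
  Clause (cache ∨ ¬door ∨ ¬idle) is falsified — contradiction.
Case door = False:
  (heat) forces heat = True.
  (¬cache ∨ door) forces cache = False.
  (cache ∨ door ∨ ¬idle) forces idle = False.
  Clause (cache ∨ door ∨ idle) is falsified — contradiction.
Both cases fail, so the formula is unsatisfiable.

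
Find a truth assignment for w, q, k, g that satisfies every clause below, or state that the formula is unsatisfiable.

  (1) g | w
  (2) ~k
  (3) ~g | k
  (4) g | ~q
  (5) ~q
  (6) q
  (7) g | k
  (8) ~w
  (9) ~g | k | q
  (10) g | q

Unsatisfiable — no assignment works.

Case q = True:
  Clause (~q) is falsified — contradiction.
Case q = False:
  Clause (q) is falsified — contradiction.
Both cases fail, so the formula is unsatisfiable.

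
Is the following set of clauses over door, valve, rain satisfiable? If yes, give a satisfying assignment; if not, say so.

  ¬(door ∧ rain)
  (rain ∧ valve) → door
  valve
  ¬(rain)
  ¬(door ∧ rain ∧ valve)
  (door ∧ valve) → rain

Unit clause (¬rain) forces rain = False.
Unit clause (valve) forces valve = True.
In (¬door ∨ rain ∨ ¬valve) only ¬door is left, so door = False.
All clauses satisfied.

door: False, valve: True, rain: False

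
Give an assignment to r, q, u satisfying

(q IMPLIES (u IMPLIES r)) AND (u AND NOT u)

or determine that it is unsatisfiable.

Case u = True: the conjunct NOT u is False.
Case u = False: the conjunct u is False.
Both cases fail — unsatisfiable.

UNSATISFIABLE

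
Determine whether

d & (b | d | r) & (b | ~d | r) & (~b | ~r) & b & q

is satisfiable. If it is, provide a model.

Unit clause (d) forces d = True.
Unit clause (b) forces b = True.
Unit clause (q) forces q = True.
In (~b | ~r) only ~r is left, so r = False.
Check each clause:
  (d): d holds.
  (b | d | r): b holds.
  (b | ~d | r): b holds.
  (~b | ~r): ~r holds.
  (b): b holds.
  (q): q holds.
All clauses satisfied.

b=T, q=T, d=T, r=F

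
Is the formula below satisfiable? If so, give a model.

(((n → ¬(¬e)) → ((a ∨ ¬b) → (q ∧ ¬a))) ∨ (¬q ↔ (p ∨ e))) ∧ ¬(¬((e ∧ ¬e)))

Unsatisfiable

The conjunct ¬(¬((e ∧ ¬e))) is unsatisfiable on its own:
  e=F: evaluates to False.
  e=T: evaluates to False.
So the whole conjunction is unsatisfiable.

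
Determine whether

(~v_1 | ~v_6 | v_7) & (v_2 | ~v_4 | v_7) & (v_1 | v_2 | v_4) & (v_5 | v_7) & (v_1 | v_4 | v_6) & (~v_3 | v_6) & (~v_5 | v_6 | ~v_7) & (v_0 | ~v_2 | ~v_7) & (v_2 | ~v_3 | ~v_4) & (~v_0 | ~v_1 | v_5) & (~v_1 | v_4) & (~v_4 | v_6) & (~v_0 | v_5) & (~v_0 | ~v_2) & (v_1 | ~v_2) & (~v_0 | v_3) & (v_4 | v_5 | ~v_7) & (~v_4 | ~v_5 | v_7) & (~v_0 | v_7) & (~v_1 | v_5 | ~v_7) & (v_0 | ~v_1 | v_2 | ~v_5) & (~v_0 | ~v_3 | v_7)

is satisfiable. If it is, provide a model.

v_0 = False, v_1 = False, v_2 = False, v_3 = False, v_4 = True, v_5 = False, v_6 = True, v_7 = True

Set v_0 = False.
Set v_1 = False.
  then (v_1 | ~v_2) forces v_2 = False.
  then (v_1 | v_2 | v_4) forces v_4 = True.
  then (v_2 | ~v_3 | ~v_4) forces v_3 = False.
  then (~v_4 | v_6) forces v_6 = True.
  then (v_2 | ~v_4 | v_7) forces v_7 = True.
Set v_5 = False.
All clauses satisfied.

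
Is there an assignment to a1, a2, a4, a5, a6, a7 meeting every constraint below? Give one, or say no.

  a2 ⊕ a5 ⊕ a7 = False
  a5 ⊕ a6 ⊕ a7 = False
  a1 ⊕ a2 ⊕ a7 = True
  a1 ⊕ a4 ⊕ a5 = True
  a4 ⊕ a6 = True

a1 = False, a2 = True, a4 = False, a5 = True, a6 = True, a7 = False

a2 ⊕ a5 ⊕ a7 = T ⊕ T ⊕ F = False ✓
a5 ⊕ a6 ⊕ a7 = T ⊕ T ⊕ F = False ✓
a1 ⊕ a2 ⊕ a7 = F ⊕ T ⊕ F = True ✓
a1 ⊕ a4 ⊕ a5 = F ⊕ F ⊕ T = True ✓
a4 ⊕ a6 = F ⊕ T = True ✓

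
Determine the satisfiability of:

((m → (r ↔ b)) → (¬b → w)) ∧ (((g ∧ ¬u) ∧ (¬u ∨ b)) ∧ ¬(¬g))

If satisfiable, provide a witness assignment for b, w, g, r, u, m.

b = True, w = False, g = True, r = False, u = False, m = False

  (m → (r ↔ b)) → (¬b → w) = True
    m → (r ↔ b) = True
      r ↔ b = False
    ¬b → w = True
      ¬b = False
  ((g ∧ ¬u) ∧ (¬u ∨ b)) ∧ ¬(¬g) = True
    (g ∧ ¬u) ∧ (¬u ∨ b) = True
      g ∧ ¬u = True
        ¬u = True
      ¬u ∨ b = True
        ¬u = True
    ¬(¬g) = True
      ¬g = False
Both conjuncts True, so the formula holds.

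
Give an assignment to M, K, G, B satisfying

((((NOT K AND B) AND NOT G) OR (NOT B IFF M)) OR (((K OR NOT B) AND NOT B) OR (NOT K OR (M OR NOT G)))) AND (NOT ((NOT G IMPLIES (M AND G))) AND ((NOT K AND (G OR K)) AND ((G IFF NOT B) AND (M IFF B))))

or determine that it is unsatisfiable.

The formula is unsatisfiable.

Case G = True: the conjunct NOT ((NOT G IMPLIES (M AND G))) becomes NOT ((False IMPLIES M)) = False.
Case G = False: the formula simplifies to (NOT K AND K) AND (B AND (M IFF B)).
  K = True: the conjunct NOT K is False.
  K = False: the conjunct K is False.
Both cases fail — unsatisfiable.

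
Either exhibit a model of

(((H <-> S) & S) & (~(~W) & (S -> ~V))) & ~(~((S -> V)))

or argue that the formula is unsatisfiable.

Unsatisfiable

Case S = True: the formula simplifies to (H & (~(~W) & ~V)) & ~(~V).
  V = True: the conjunct ~V is False.
  V = False: the conjunct ~(~V) becomes ~(~False) = False.
Case S = False: the conjunct S is False.
Both cases fail — unsatisfiable.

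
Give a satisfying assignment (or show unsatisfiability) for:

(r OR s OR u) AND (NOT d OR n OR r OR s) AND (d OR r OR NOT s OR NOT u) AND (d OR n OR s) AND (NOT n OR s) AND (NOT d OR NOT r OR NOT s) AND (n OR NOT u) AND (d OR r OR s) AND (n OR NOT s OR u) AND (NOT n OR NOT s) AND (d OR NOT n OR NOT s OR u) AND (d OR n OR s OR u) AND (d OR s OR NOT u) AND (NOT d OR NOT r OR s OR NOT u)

Set r = True.
Try s = True:
  (NOT d OR NOT r OR NOT s) forces d = False.
  (NOT n OR NOT s) forces n = False.
  (n OR NOT u) forces u = False.
  clause (n OR NOT s OR u) is falsified — backtrack.
So s = False.
  then (NOT n OR s) forces n = False.
  then (n OR NOT u) forces u = False.
  then (d OR n OR s OR u) forces d = True.
All clauses satisfied.

r = True, s = False, u = False, n = False, d = True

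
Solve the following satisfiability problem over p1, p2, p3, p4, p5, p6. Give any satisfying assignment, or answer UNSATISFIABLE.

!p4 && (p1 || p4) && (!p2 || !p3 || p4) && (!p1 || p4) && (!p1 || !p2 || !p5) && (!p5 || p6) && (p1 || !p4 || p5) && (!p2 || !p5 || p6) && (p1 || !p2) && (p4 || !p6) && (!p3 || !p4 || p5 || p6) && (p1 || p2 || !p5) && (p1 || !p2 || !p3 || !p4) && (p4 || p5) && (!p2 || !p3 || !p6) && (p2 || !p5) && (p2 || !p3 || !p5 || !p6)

Case p4 = True:
  Clause (!p4) is falsified — contradiction.
Case p4 = False:
  (p1 || p4) forces p1 = True.
  Clause (!p1 || p4) is falsified — contradiction.
Both cases fail, so the formula is unsatisfiable.

Unsatisfiable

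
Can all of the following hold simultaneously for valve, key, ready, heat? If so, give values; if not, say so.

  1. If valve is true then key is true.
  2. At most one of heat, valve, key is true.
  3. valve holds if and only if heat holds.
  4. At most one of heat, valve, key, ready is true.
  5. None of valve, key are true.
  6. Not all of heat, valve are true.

valve = False; key = False; ready = True; heat = False

  (1) valve=F ⇒ key: vacuous ✓
  (2) {heat, valve, key}: 0 true — at most one ✓
  (3) valve=F, heat=F — same ✓
  (4) {heat, valve, key, ready}: 1 true — at most one ✓
  (5) {valve, key}: 0 true — none ✓
  (6) {heat, valve}: 0/2 true — not all ✓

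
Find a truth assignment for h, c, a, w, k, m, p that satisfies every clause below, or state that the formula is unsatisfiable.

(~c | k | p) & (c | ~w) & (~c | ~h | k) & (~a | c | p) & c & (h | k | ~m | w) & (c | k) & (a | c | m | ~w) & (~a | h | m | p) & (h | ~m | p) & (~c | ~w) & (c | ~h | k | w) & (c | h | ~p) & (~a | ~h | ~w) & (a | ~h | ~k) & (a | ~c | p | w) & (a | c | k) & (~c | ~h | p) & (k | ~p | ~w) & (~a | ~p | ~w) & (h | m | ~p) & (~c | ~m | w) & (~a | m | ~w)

h = True, c = True, a = True, w = False, k = True, m = False, p = True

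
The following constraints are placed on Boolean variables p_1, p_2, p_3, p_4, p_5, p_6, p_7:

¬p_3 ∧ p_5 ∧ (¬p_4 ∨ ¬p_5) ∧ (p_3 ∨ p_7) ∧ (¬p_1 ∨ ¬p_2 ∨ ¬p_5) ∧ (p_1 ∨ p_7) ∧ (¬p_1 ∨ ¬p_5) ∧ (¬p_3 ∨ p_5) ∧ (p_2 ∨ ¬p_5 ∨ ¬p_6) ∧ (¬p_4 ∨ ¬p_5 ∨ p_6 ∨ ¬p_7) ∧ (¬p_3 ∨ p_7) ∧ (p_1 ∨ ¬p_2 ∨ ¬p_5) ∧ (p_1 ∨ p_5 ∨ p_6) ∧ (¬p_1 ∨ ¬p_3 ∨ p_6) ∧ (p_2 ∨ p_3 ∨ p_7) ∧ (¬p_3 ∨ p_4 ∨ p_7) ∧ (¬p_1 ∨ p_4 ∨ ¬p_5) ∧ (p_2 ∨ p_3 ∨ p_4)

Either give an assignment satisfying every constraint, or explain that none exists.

Case p_3 = True:
  Clause (¬p_3) is falsified — contradiction.
Case p_3 = False:
  (p_5) forces p_5 = True.
  (¬p_4 ∨ ¬p_5) forces p_4 = False.
  (p_3 ∨ p_7) forces p_7 = True.
  (¬p_1 ∨ ¬p_5) forces p_1 = False.
  (p_1 ∨ ¬p_2 ∨ ¬p_5) forces p_2 = False.
  Clause (p_2 ∨ p_3 ∨ p_4) is falsified — contradiction.
Both cases fail, so the formula is unsatisfiable.

The formula is unsatisfiable.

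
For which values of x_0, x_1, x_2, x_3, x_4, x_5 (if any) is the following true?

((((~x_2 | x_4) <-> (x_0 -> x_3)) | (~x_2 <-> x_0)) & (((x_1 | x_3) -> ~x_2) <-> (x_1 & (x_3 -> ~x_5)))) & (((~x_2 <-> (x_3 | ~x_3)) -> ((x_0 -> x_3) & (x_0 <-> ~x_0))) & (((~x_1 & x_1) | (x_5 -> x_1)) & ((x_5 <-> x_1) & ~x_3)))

No satisfying assignment exists.

Case x_3 = True: the conjunct ~x_3 is False.
Case x_3 = False: the formula simplifies to ((((~x_2 | x_4) <-> ~x_0) | (~x_2 <-> x_0)) & ((x_1 -> ~x_2) <-> x_1)) & ((~x_2 -> (~x_0 & (x_0 <-> ~x_0))) & (((~x_1 & x_1) | (x_5 -> x_1)) & (x_5 <-> x_1))).
  x_1 = True: simplifies to ((((~x_2 | x_4) <-> ~x_0) | (~x_2 <-> x_0)) & ~x_2) & ((~x_2 -> (~x_0 & (x_0 <-> ~x_0))) & x_5).
    x_2 = True: the conjunct ~x_2 is False.
    x_2 = False: simplifies to (~x_0 | x_0) & ((~x_0 & (x_0 <-> ~x_0)) & x_5).
      x_0 = True: the conjunct ~x_0 is False.
      x_0 = False: the conjunct x_0 <-> ~x_0 becomes False <-> ~False = False.
  x_1 = False: the conjunct (x_1 -> ~x_2) <-> x_1 becomes (False -> ~x_2) <-> False = False.
Both cases fail — unsatisfiable.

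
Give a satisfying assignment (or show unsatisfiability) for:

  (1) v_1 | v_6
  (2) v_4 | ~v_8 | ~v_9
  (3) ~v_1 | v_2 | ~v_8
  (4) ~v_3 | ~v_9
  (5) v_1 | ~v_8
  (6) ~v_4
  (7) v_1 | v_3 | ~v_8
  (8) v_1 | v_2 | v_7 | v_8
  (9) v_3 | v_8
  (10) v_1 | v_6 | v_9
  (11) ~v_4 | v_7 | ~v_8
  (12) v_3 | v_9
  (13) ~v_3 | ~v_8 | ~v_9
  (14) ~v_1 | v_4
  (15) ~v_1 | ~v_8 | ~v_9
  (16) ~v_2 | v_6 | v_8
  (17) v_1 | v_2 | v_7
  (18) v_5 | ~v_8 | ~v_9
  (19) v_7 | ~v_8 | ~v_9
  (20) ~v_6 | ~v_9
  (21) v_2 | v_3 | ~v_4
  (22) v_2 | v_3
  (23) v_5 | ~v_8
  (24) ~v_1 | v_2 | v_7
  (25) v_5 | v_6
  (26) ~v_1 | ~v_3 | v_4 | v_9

Unit clause (~v_4) forces v_4 = False.
In (~v_1 | v_4) only ~v_1 is left, so v_1 = False.
In (v_1 | v_6) only v_6 is left, so v_6 = True.
In (v_1 | ~v_8) only ~v_8 is left, so v_8 = False.
In (v_3 | v_8) only v_3 is left, so v_3 = True.
In (~v_6 | ~v_9) only ~v_9 is left, so v_9 = False.
Set v_2 = True.
Set v_5 = False.
Set v_7 = False.
All clauses satisfied.

v_1 = False; v_2 = True; v_3 = True; v_4 = False; v_5 = False; v_6 = True; v_7 = False; v_8 = False; v_9 = False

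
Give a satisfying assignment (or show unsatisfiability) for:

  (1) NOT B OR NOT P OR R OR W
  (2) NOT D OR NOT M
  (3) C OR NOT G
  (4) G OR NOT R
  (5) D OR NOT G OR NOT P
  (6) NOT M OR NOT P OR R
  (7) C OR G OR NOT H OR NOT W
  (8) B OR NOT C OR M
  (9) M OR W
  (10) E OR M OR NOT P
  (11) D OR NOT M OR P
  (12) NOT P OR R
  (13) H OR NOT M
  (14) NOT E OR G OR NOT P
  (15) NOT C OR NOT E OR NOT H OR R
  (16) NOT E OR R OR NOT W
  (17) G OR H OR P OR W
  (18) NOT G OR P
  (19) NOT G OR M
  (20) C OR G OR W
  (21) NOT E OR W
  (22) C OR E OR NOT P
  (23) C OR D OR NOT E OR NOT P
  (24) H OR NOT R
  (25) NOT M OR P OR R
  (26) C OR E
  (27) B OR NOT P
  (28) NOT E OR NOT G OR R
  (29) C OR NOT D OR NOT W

Set E = False.
  then (C OR E) forces C = True.
Try M = True:
  (NOT D OR NOT M) forces D = False.
  (D OR NOT M OR P) forces P = True.
  (D OR NOT G OR NOT P) forces G = False.
  (G OR NOT R) forces R = False.
  clause (NOT M OR NOT P OR R) is falsified — backtrack.
So M = False.
  then (B OR NOT C OR M) forces B = True.
  then (M OR W) forces W = True.
  then (E OR M OR NOT P) forces P = False.
  then (NOT G OR P) forces G = False.
  then (G OR NOT R) forces R = False.
Set H = False.
Set D = False.
All clauses satisfied.

E: False, M: False, H: False, C: True, B: True, P: False, D: False, G: False, W: True, R: False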